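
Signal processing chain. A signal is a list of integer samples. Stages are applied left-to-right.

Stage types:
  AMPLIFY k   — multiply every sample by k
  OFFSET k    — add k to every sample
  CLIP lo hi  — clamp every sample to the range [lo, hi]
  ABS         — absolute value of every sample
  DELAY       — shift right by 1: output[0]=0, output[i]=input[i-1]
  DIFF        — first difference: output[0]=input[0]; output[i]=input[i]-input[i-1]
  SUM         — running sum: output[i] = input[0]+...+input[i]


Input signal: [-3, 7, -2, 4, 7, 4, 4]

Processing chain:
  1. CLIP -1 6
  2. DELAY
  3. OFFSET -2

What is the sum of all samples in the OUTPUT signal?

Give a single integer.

Answer: 4

Derivation:
Input: [-3, 7, -2, 4, 7, 4, 4]
Stage 1 (CLIP -1 6): clip(-3,-1,6)=-1, clip(7,-1,6)=6, clip(-2,-1,6)=-1, clip(4,-1,6)=4, clip(7,-1,6)=6, clip(4,-1,6)=4, clip(4,-1,6)=4 -> [-1, 6, -1, 4, 6, 4, 4]
Stage 2 (DELAY): [0, -1, 6, -1, 4, 6, 4] = [0, -1, 6, -1, 4, 6, 4] -> [0, -1, 6, -1, 4, 6, 4]
Stage 3 (OFFSET -2): 0+-2=-2, -1+-2=-3, 6+-2=4, -1+-2=-3, 4+-2=2, 6+-2=4, 4+-2=2 -> [-2, -3, 4, -3, 2, 4, 2]
Output sum: 4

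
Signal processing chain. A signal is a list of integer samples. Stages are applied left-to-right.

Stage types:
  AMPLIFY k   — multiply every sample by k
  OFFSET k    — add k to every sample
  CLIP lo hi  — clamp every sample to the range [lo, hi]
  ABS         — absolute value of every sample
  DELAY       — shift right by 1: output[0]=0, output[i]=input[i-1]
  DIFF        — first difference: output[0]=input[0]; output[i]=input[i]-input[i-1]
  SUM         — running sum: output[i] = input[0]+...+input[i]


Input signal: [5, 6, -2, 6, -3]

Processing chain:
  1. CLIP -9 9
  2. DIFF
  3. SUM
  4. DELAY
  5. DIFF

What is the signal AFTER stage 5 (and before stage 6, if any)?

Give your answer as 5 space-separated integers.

Input: [5, 6, -2, 6, -3]
Stage 1 (CLIP -9 9): clip(5,-9,9)=5, clip(6,-9,9)=6, clip(-2,-9,9)=-2, clip(6,-9,9)=6, clip(-3,-9,9)=-3 -> [5, 6, -2, 6, -3]
Stage 2 (DIFF): s[0]=5, 6-5=1, -2-6=-8, 6--2=8, -3-6=-9 -> [5, 1, -8, 8, -9]
Stage 3 (SUM): sum[0..0]=5, sum[0..1]=6, sum[0..2]=-2, sum[0..3]=6, sum[0..4]=-3 -> [5, 6, -2, 6, -3]
Stage 4 (DELAY): [0, 5, 6, -2, 6] = [0, 5, 6, -2, 6] -> [0, 5, 6, -2, 6]
Stage 5 (DIFF): s[0]=0, 5-0=5, 6-5=1, -2-6=-8, 6--2=8 -> [0, 5, 1, -8, 8]

Answer: 0 5 1 -8 8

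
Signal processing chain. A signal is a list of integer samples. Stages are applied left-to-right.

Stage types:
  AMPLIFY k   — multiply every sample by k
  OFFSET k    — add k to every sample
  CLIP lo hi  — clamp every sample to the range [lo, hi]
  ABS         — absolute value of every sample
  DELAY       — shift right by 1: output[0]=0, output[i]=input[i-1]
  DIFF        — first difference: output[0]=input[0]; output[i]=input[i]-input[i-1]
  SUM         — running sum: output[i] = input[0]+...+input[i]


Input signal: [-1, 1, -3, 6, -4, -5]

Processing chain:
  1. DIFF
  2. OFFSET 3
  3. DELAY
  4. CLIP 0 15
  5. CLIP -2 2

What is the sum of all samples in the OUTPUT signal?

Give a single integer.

Answer: 6

Derivation:
Input: [-1, 1, -3, 6, -4, -5]
Stage 1 (DIFF): s[0]=-1, 1--1=2, -3-1=-4, 6--3=9, -4-6=-10, -5--4=-1 -> [-1, 2, -4, 9, -10, -1]
Stage 2 (OFFSET 3): -1+3=2, 2+3=5, -4+3=-1, 9+3=12, -10+3=-7, -1+3=2 -> [2, 5, -1, 12, -7, 2]
Stage 3 (DELAY): [0, 2, 5, -1, 12, -7] = [0, 2, 5, -1, 12, -7] -> [0, 2, 5, -1, 12, -7]
Stage 4 (CLIP 0 15): clip(0,0,15)=0, clip(2,0,15)=2, clip(5,0,15)=5, clip(-1,0,15)=0, clip(12,0,15)=12, clip(-7,0,15)=0 -> [0, 2, 5, 0, 12, 0]
Stage 5 (CLIP -2 2): clip(0,-2,2)=0, clip(2,-2,2)=2, clip(5,-2,2)=2, clip(0,-2,2)=0, clip(12,-2,2)=2, clip(0,-2,2)=0 -> [0, 2, 2, 0, 2, 0]
Output sum: 6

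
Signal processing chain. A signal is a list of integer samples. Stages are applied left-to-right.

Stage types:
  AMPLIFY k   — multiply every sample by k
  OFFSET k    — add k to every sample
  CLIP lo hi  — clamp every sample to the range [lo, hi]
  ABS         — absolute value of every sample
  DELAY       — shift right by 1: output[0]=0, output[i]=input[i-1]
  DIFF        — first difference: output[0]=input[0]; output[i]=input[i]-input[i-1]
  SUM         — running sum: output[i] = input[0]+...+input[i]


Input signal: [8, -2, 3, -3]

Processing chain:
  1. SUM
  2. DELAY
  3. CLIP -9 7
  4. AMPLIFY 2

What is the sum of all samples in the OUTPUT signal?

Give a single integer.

Answer: 40

Derivation:
Input: [8, -2, 3, -3]
Stage 1 (SUM): sum[0..0]=8, sum[0..1]=6, sum[0..2]=9, sum[0..3]=6 -> [8, 6, 9, 6]
Stage 2 (DELAY): [0, 8, 6, 9] = [0, 8, 6, 9] -> [0, 8, 6, 9]
Stage 3 (CLIP -9 7): clip(0,-9,7)=0, clip(8,-9,7)=7, clip(6,-9,7)=6, clip(9,-9,7)=7 -> [0, 7, 6, 7]
Stage 4 (AMPLIFY 2): 0*2=0, 7*2=14, 6*2=12, 7*2=14 -> [0, 14, 12, 14]
Output sum: 40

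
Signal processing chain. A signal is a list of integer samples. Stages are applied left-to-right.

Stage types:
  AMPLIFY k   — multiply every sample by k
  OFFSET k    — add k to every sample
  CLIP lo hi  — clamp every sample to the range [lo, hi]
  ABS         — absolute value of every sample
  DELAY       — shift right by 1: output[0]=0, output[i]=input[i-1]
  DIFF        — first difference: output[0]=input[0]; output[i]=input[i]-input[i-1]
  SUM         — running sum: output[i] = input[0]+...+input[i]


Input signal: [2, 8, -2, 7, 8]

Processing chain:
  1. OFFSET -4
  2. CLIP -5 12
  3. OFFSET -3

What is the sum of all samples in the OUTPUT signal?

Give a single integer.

Answer: -11

Derivation:
Input: [2, 8, -2, 7, 8]
Stage 1 (OFFSET -4): 2+-4=-2, 8+-4=4, -2+-4=-6, 7+-4=3, 8+-4=4 -> [-2, 4, -6, 3, 4]
Stage 2 (CLIP -5 12): clip(-2,-5,12)=-2, clip(4,-5,12)=4, clip(-6,-5,12)=-5, clip(3,-5,12)=3, clip(4,-5,12)=4 -> [-2, 4, -5, 3, 4]
Stage 3 (OFFSET -3): -2+-3=-5, 4+-3=1, -5+-3=-8, 3+-3=0, 4+-3=1 -> [-5, 1, -8, 0, 1]
Output sum: -11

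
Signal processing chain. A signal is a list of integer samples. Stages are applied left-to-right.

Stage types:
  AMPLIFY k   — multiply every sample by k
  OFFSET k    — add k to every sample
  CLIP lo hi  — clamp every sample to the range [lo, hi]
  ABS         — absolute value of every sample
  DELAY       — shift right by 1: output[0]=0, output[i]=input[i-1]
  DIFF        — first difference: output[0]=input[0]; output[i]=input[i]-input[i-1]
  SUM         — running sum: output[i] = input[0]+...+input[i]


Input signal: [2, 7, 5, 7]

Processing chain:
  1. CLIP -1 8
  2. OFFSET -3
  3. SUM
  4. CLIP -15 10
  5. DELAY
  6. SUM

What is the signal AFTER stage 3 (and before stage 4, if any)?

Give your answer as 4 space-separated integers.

Answer: -1 3 5 9

Derivation:
Input: [2, 7, 5, 7]
Stage 1 (CLIP -1 8): clip(2,-1,8)=2, clip(7,-1,8)=7, clip(5,-1,8)=5, clip(7,-1,8)=7 -> [2, 7, 5, 7]
Stage 2 (OFFSET -3): 2+-3=-1, 7+-3=4, 5+-3=2, 7+-3=4 -> [-1, 4, 2, 4]
Stage 3 (SUM): sum[0..0]=-1, sum[0..1]=3, sum[0..2]=5, sum[0..3]=9 -> [-1, 3, 5, 9]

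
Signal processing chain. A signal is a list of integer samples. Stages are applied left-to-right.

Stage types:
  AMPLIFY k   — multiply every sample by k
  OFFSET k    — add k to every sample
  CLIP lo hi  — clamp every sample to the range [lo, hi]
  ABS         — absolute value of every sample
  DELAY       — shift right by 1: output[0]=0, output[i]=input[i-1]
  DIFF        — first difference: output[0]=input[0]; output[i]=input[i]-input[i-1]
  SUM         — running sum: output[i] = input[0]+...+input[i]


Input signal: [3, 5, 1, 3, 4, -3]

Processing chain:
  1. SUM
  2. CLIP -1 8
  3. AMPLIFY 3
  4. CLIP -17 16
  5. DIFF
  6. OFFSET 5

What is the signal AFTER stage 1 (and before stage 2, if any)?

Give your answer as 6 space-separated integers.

Input: [3, 5, 1, 3, 4, -3]
Stage 1 (SUM): sum[0..0]=3, sum[0..1]=8, sum[0..2]=9, sum[0..3]=12, sum[0..4]=16, sum[0..5]=13 -> [3, 8, 9, 12, 16, 13]

Answer: 3 8 9 12 16 13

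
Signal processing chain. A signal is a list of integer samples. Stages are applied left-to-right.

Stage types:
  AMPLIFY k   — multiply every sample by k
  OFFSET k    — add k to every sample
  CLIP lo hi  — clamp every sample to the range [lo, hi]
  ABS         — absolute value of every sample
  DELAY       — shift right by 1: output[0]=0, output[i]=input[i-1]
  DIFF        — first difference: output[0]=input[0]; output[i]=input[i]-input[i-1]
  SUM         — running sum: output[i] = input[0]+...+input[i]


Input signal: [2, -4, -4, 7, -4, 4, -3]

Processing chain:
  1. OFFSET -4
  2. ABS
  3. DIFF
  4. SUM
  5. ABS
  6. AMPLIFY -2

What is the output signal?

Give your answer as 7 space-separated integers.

Input: [2, -4, -4, 7, -4, 4, -3]
Stage 1 (OFFSET -4): 2+-4=-2, -4+-4=-8, -4+-4=-8, 7+-4=3, -4+-4=-8, 4+-4=0, -3+-4=-7 -> [-2, -8, -8, 3, -8, 0, -7]
Stage 2 (ABS): |-2|=2, |-8|=8, |-8|=8, |3|=3, |-8|=8, |0|=0, |-7|=7 -> [2, 8, 8, 3, 8, 0, 7]
Stage 3 (DIFF): s[0]=2, 8-2=6, 8-8=0, 3-8=-5, 8-3=5, 0-8=-8, 7-0=7 -> [2, 6, 0, -5, 5, -8, 7]
Stage 4 (SUM): sum[0..0]=2, sum[0..1]=8, sum[0..2]=8, sum[0..3]=3, sum[0..4]=8, sum[0..5]=0, sum[0..6]=7 -> [2, 8, 8, 3, 8, 0, 7]
Stage 5 (ABS): |2|=2, |8|=8, |8|=8, |3|=3, |8|=8, |0|=0, |7|=7 -> [2, 8, 8, 3, 8, 0, 7]
Stage 6 (AMPLIFY -2): 2*-2=-4, 8*-2=-16, 8*-2=-16, 3*-2=-6, 8*-2=-16, 0*-2=0, 7*-2=-14 -> [-4, -16, -16, -6, -16, 0, -14]

Answer: -4 -16 -16 -6 -16 0 -14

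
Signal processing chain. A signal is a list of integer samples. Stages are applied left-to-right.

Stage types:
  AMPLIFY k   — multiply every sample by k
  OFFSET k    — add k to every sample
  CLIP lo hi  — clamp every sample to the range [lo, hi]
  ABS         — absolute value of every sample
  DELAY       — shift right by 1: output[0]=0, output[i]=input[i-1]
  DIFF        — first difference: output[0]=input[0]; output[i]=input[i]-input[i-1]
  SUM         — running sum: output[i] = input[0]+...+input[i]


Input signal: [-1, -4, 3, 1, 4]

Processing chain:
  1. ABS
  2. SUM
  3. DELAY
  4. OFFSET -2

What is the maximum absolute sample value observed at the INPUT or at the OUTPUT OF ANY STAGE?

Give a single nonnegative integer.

Answer: 13

Derivation:
Input: [-1, -4, 3, 1, 4] (max |s|=4)
Stage 1 (ABS): |-1|=1, |-4|=4, |3|=3, |1|=1, |4|=4 -> [1, 4, 3, 1, 4] (max |s|=4)
Stage 2 (SUM): sum[0..0]=1, sum[0..1]=5, sum[0..2]=8, sum[0..3]=9, sum[0..4]=13 -> [1, 5, 8, 9, 13] (max |s|=13)
Stage 3 (DELAY): [0, 1, 5, 8, 9] = [0, 1, 5, 8, 9] -> [0, 1, 5, 8, 9] (max |s|=9)
Stage 4 (OFFSET -2): 0+-2=-2, 1+-2=-1, 5+-2=3, 8+-2=6, 9+-2=7 -> [-2, -1, 3, 6, 7] (max |s|=7)
Overall max amplitude: 13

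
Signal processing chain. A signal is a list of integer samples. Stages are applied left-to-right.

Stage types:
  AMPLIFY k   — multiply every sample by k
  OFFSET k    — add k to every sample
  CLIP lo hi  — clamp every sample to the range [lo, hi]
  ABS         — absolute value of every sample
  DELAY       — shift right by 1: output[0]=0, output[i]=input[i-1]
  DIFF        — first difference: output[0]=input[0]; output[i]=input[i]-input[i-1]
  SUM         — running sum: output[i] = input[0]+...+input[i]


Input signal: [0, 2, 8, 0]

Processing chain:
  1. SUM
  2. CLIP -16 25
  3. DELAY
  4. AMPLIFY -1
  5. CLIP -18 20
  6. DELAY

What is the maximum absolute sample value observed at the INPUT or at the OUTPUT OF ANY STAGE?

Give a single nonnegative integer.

Input: [0, 2, 8, 0] (max |s|=8)
Stage 1 (SUM): sum[0..0]=0, sum[0..1]=2, sum[0..2]=10, sum[0..3]=10 -> [0, 2, 10, 10] (max |s|=10)
Stage 2 (CLIP -16 25): clip(0,-16,25)=0, clip(2,-16,25)=2, clip(10,-16,25)=10, clip(10,-16,25)=10 -> [0, 2, 10, 10] (max |s|=10)
Stage 3 (DELAY): [0, 0, 2, 10] = [0, 0, 2, 10] -> [0, 0, 2, 10] (max |s|=10)
Stage 4 (AMPLIFY -1): 0*-1=0, 0*-1=0, 2*-1=-2, 10*-1=-10 -> [0, 0, -2, -10] (max |s|=10)
Stage 5 (CLIP -18 20): clip(0,-18,20)=0, clip(0,-18,20)=0, clip(-2,-18,20)=-2, clip(-10,-18,20)=-10 -> [0, 0, -2, -10] (max |s|=10)
Stage 6 (DELAY): [0, 0, 0, -2] = [0, 0, 0, -2] -> [0, 0, 0, -2] (max |s|=2)
Overall max amplitude: 10

Answer: 10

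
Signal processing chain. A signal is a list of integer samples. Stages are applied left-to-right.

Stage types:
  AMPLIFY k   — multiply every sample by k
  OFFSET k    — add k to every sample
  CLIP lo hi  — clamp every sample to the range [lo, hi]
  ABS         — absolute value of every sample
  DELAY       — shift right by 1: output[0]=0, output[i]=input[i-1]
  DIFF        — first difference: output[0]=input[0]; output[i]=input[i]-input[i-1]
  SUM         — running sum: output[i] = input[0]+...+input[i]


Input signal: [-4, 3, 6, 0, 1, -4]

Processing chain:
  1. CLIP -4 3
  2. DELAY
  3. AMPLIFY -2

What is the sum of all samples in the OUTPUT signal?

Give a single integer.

Input: [-4, 3, 6, 0, 1, -4]
Stage 1 (CLIP -4 3): clip(-4,-4,3)=-4, clip(3,-4,3)=3, clip(6,-4,3)=3, clip(0,-4,3)=0, clip(1,-4,3)=1, clip(-4,-4,3)=-4 -> [-4, 3, 3, 0, 1, -4]
Stage 2 (DELAY): [0, -4, 3, 3, 0, 1] = [0, -4, 3, 3, 0, 1] -> [0, -4, 3, 3, 0, 1]
Stage 3 (AMPLIFY -2): 0*-2=0, -4*-2=8, 3*-2=-6, 3*-2=-6, 0*-2=0, 1*-2=-2 -> [0, 8, -6, -6, 0, -2]
Output sum: -6

Answer: -6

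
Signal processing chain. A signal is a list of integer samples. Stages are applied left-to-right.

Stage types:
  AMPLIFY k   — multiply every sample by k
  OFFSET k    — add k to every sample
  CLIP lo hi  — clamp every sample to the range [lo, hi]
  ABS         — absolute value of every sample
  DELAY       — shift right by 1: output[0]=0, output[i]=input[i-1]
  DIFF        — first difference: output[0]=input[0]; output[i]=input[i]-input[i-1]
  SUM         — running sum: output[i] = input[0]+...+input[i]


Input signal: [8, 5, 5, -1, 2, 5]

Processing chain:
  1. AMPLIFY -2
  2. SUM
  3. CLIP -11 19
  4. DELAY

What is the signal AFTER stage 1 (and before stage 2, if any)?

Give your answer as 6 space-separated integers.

Input: [8, 5, 5, -1, 2, 5]
Stage 1 (AMPLIFY -2): 8*-2=-16, 5*-2=-10, 5*-2=-10, -1*-2=2, 2*-2=-4, 5*-2=-10 -> [-16, -10, -10, 2, -4, -10]

Answer: -16 -10 -10 2 -4 -10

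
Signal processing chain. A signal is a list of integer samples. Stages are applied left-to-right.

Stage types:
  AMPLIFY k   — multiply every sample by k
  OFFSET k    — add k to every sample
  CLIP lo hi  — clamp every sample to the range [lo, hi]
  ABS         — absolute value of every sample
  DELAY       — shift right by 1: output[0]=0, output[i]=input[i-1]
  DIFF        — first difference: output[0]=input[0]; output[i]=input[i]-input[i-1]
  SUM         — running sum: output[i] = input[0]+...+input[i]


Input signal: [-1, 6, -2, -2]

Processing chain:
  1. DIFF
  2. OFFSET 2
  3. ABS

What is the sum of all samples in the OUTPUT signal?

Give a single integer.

Answer: 18

Derivation:
Input: [-1, 6, -2, -2]
Stage 1 (DIFF): s[0]=-1, 6--1=7, -2-6=-8, -2--2=0 -> [-1, 7, -8, 0]
Stage 2 (OFFSET 2): -1+2=1, 7+2=9, -8+2=-6, 0+2=2 -> [1, 9, -6, 2]
Stage 3 (ABS): |1|=1, |9|=9, |-6|=6, |2|=2 -> [1, 9, 6, 2]
Output sum: 18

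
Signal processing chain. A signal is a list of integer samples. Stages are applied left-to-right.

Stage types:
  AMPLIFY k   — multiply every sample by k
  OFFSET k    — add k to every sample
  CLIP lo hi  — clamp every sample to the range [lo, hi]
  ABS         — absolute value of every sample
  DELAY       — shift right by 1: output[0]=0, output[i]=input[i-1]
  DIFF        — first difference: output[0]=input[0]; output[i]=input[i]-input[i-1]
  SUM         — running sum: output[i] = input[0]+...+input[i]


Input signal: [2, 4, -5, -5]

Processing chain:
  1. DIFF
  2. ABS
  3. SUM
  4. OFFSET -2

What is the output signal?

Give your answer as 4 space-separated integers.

Input: [2, 4, -5, -5]
Stage 1 (DIFF): s[0]=2, 4-2=2, -5-4=-9, -5--5=0 -> [2, 2, -9, 0]
Stage 2 (ABS): |2|=2, |2|=2, |-9|=9, |0|=0 -> [2, 2, 9, 0]
Stage 3 (SUM): sum[0..0]=2, sum[0..1]=4, sum[0..2]=13, sum[0..3]=13 -> [2, 4, 13, 13]
Stage 4 (OFFSET -2): 2+-2=0, 4+-2=2, 13+-2=11, 13+-2=11 -> [0, 2, 11, 11]

Answer: 0 2 11 11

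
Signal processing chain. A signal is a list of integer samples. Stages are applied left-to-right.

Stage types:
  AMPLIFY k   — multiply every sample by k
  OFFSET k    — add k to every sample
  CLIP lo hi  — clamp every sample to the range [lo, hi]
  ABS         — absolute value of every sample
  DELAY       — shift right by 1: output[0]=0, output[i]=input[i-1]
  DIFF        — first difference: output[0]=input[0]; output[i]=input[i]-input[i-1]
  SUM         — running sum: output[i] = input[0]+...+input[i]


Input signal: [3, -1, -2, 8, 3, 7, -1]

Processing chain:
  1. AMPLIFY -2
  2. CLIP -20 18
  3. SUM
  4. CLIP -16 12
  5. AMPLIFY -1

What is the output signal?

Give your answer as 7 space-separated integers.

Input: [3, -1, -2, 8, 3, 7, -1]
Stage 1 (AMPLIFY -2): 3*-2=-6, -1*-2=2, -2*-2=4, 8*-2=-16, 3*-2=-6, 7*-2=-14, -1*-2=2 -> [-6, 2, 4, -16, -6, -14, 2]
Stage 2 (CLIP -20 18): clip(-6,-20,18)=-6, clip(2,-20,18)=2, clip(4,-20,18)=4, clip(-16,-20,18)=-16, clip(-6,-20,18)=-6, clip(-14,-20,18)=-14, clip(2,-20,18)=2 -> [-6, 2, 4, -16, -6, -14, 2]
Stage 3 (SUM): sum[0..0]=-6, sum[0..1]=-4, sum[0..2]=0, sum[0..3]=-16, sum[0..4]=-22, sum[0..5]=-36, sum[0..6]=-34 -> [-6, -4, 0, -16, -22, -36, -34]
Stage 4 (CLIP -16 12): clip(-6,-16,12)=-6, clip(-4,-16,12)=-4, clip(0,-16,12)=0, clip(-16,-16,12)=-16, clip(-22,-16,12)=-16, clip(-36,-16,12)=-16, clip(-34,-16,12)=-16 -> [-6, -4, 0, -16, -16, -16, -16]
Stage 5 (AMPLIFY -1): -6*-1=6, -4*-1=4, 0*-1=0, -16*-1=16, -16*-1=16, -16*-1=16, -16*-1=16 -> [6, 4, 0, 16, 16, 16, 16]

Answer: 6 4 0 16 16 16 16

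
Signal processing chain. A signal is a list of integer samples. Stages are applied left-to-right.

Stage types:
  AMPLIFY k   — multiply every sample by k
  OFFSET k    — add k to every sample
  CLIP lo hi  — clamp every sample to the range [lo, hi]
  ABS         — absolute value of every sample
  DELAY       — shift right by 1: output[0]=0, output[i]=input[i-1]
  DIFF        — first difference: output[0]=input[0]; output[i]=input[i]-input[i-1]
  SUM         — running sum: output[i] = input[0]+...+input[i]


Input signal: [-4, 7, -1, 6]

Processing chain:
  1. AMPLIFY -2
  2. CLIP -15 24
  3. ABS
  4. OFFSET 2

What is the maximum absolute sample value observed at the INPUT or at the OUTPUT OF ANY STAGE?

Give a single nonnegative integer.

Input: [-4, 7, -1, 6] (max |s|=7)
Stage 1 (AMPLIFY -2): -4*-2=8, 7*-2=-14, -1*-2=2, 6*-2=-12 -> [8, -14, 2, -12] (max |s|=14)
Stage 2 (CLIP -15 24): clip(8,-15,24)=8, clip(-14,-15,24)=-14, clip(2,-15,24)=2, clip(-12,-15,24)=-12 -> [8, -14, 2, -12] (max |s|=14)
Stage 3 (ABS): |8|=8, |-14|=14, |2|=2, |-12|=12 -> [8, 14, 2, 12] (max |s|=14)
Stage 4 (OFFSET 2): 8+2=10, 14+2=16, 2+2=4, 12+2=14 -> [10, 16, 4, 14] (max |s|=16)
Overall max amplitude: 16

Answer: 16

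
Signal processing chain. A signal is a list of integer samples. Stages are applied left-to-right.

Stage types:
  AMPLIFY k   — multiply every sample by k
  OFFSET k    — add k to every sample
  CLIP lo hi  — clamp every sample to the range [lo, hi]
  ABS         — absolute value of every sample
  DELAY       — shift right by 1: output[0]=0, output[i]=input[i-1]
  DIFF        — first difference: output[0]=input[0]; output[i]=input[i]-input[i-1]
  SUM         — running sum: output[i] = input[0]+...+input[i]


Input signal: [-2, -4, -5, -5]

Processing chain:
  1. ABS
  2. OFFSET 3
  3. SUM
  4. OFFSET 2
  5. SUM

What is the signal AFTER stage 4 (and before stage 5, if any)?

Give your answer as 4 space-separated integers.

Answer: 7 14 22 30

Derivation:
Input: [-2, -4, -5, -5]
Stage 1 (ABS): |-2|=2, |-4|=4, |-5|=5, |-5|=5 -> [2, 4, 5, 5]
Stage 2 (OFFSET 3): 2+3=5, 4+3=7, 5+3=8, 5+3=8 -> [5, 7, 8, 8]
Stage 3 (SUM): sum[0..0]=5, sum[0..1]=12, sum[0..2]=20, sum[0..3]=28 -> [5, 12, 20, 28]
Stage 4 (OFFSET 2): 5+2=7, 12+2=14, 20+2=22, 28+2=30 -> [7, 14, 22, 30]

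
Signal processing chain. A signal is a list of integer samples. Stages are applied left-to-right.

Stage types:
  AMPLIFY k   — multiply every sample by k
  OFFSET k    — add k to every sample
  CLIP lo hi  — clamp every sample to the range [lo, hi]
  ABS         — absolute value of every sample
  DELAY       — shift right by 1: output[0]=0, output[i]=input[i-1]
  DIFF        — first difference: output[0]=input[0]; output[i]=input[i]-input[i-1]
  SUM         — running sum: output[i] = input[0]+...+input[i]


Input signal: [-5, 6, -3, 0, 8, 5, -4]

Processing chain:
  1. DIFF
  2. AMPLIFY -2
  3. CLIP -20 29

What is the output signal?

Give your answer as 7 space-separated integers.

Answer: 10 -20 18 -6 -16 6 18

Derivation:
Input: [-5, 6, -3, 0, 8, 5, -4]
Stage 1 (DIFF): s[0]=-5, 6--5=11, -3-6=-9, 0--3=3, 8-0=8, 5-8=-3, -4-5=-9 -> [-5, 11, -9, 3, 8, -3, -9]
Stage 2 (AMPLIFY -2): -5*-2=10, 11*-2=-22, -9*-2=18, 3*-2=-6, 8*-2=-16, -3*-2=6, -9*-2=18 -> [10, -22, 18, -6, -16, 6, 18]
Stage 3 (CLIP -20 29): clip(10,-20,29)=10, clip(-22,-20,29)=-20, clip(18,-20,29)=18, clip(-6,-20,29)=-6, clip(-16,-20,29)=-16, clip(6,-20,29)=6, clip(18,-20,29)=18 -> [10, -20, 18, -6, -16, 6, 18]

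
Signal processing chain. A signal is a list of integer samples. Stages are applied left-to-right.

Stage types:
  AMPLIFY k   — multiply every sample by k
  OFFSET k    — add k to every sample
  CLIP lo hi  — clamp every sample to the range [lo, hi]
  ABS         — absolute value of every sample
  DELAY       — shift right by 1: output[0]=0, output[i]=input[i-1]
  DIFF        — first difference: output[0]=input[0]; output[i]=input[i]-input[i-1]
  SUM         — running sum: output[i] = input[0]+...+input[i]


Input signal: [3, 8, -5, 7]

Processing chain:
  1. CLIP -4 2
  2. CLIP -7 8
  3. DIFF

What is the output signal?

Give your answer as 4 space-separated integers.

Input: [3, 8, -5, 7]
Stage 1 (CLIP -4 2): clip(3,-4,2)=2, clip(8,-4,2)=2, clip(-5,-4,2)=-4, clip(7,-4,2)=2 -> [2, 2, -4, 2]
Stage 2 (CLIP -7 8): clip(2,-7,8)=2, clip(2,-7,8)=2, clip(-4,-7,8)=-4, clip(2,-7,8)=2 -> [2, 2, -4, 2]
Stage 3 (DIFF): s[0]=2, 2-2=0, -4-2=-6, 2--4=6 -> [2, 0, -6, 6]

Answer: 2 0 -6 6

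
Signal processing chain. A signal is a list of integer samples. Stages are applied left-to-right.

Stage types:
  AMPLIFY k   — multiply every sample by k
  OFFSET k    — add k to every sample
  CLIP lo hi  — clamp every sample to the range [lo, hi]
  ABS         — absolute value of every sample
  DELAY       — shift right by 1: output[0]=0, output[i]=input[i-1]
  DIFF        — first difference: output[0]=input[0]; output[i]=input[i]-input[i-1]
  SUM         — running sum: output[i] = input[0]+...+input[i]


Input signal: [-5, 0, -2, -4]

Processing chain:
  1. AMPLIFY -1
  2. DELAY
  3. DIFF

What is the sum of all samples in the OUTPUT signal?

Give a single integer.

Input: [-5, 0, -2, -4]
Stage 1 (AMPLIFY -1): -5*-1=5, 0*-1=0, -2*-1=2, -4*-1=4 -> [5, 0, 2, 4]
Stage 2 (DELAY): [0, 5, 0, 2] = [0, 5, 0, 2] -> [0, 5, 0, 2]
Stage 3 (DIFF): s[0]=0, 5-0=5, 0-5=-5, 2-0=2 -> [0, 5, -5, 2]
Output sum: 2

Answer: 2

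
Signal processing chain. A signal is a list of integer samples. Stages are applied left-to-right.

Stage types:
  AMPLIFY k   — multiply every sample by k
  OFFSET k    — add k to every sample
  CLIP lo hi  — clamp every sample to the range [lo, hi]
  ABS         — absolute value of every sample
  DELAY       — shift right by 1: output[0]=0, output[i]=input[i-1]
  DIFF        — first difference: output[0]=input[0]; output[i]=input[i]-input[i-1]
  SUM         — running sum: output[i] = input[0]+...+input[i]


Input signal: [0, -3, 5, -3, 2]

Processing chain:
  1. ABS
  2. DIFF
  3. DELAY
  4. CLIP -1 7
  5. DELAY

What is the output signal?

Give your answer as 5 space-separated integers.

Answer: 0 0 0 3 2

Derivation:
Input: [0, -3, 5, -3, 2]
Stage 1 (ABS): |0|=0, |-3|=3, |5|=5, |-3|=3, |2|=2 -> [0, 3, 5, 3, 2]
Stage 2 (DIFF): s[0]=0, 3-0=3, 5-3=2, 3-5=-2, 2-3=-1 -> [0, 3, 2, -2, -1]
Stage 3 (DELAY): [0, 0, 3, 2, -2] = [0, 0, 3, 2, -2] -> [0, 0, 3, 2, -2]
Stage 4 (CLIP -1 7): clip(0,-1,7)=0, clip(0,-1,7)=0, clip(3,-1,7)=3, clip(2,-1,7)=2, clip(-2,-1,7)=-1 -> [0, 0, 3, 2, -1]
Stage 5 (DELAY): [0, 0, 0, 3, 2] = [0, 0, 0, 3, 2] -> [0, 0, 0, 3, 2]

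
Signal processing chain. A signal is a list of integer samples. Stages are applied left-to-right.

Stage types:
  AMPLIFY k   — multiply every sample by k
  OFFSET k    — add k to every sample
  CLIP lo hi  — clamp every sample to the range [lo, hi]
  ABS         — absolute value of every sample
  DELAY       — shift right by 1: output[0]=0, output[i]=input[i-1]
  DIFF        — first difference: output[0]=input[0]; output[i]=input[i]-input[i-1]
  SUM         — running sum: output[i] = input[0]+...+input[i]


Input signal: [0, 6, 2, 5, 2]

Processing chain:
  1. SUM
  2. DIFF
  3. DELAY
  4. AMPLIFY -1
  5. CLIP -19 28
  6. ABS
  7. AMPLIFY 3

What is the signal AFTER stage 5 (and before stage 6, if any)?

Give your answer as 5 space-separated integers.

Answer: 0 0 -6 -2 -5

Derivation:
Input: [0, 6, 2, 5, 2]
Stage 1 (SUM): sum[0..0]=0, sum[0..1]=6, sum[0..2]=8, sum[0..3]=13, sum[0..4]=15 -> [0, 6, 8, 13, 15]
Stage 2 (DIFF): s[0]=0, 6-0=6, 8-6=2, 13-8=5, 15-13=2 -> [0, 6, 2, 5, 2]
Stage 3 (DELAY): [0, 0, 6, 2, 5] = [0, 0, 6, 2, 5] -> [0, 0, 6, 2, 5]
Stage 4 (AMPLIFY -1): 0*-1=0, 0*-1=0, 6*-1=-6, 2*-1=-2, 5*-1=-5 -> [0, 0, -6, -2, -5]
Stage 5 (CLIP -19 28): clip(0,-19,28)=0, clip(0,-19,28)=0, clip(-6,-19,28)=-6, clip(-2,-19,28)=-2, clip(-5,-19,28)=-5 -> [0, 0, -6, -2, -5]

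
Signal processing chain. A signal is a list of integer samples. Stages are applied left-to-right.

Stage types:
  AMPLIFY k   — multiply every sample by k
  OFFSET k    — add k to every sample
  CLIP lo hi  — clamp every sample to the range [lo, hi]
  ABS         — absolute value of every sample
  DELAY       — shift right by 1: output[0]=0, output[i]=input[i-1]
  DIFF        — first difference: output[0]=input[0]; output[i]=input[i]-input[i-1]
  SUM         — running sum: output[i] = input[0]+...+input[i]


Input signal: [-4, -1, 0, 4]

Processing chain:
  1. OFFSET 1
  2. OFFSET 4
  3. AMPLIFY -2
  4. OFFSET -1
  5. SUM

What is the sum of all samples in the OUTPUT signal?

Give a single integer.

Answer: -80

Derivation:
Input: [-4, -1, 0, 4]
Stage 1 (OFFSET 1): -4+1=-3, -1+1=0, 0+1=1, 4+1=5 -> [-3, 0, 1, 5]
Stage 2 (OFFSET 4): -3+4=1, 0+4=4, 1+4=5, 5+4=9 -> [1, 4, 5, 9]
Stage 3 (AMPLIFY -2): 1*-2=-2, 4*-2=-8, 5*-2=-10, 9*-2=-18 -> [-2, -8, -10, -18]
Stage 4 (OFFSET -1): -2+-1=-3, -8+-1=-9, -10+-1=-11, -18+-1=-19 -> [-3, -9, -11, -19]
Stage 5 (SUM): sum[0..0]=-3, sum[0..1]=-12, sum[0..2]=-23, sum[0..3]=-42 -> [-3, -12, -23, -42]
Output sum: -80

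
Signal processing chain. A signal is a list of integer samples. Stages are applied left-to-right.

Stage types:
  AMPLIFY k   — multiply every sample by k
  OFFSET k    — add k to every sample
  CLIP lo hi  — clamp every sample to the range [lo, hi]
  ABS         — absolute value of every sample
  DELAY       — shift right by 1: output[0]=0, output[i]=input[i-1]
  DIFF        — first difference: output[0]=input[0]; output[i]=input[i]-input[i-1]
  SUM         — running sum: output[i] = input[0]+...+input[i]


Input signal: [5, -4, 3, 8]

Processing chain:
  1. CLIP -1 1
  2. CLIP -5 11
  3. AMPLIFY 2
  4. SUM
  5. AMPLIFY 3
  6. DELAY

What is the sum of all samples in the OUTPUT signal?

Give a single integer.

Answer: 12

Derivation:
Input: [5, -4, 3, 8]
Stage 1 (CLIP -1 1): clip(5,-1,1)=1, clip(-4,-1,1)=-1, clip(3,-1,1)=1, clip(8,-1,1)=1 -> [1, -1, 1, 1]
Stage 2 (CLIP -5 11): clip(1,-5,11)=1, clip(-1,-5,11)=-1, clip(1,-5,11)=1, clip(1,-5,11)=1 -> [1, -1, 1, 1]
Stage 3 (AMPLIFY 2): 1*2=2, -1*2=-2, 1*2=2, 1*2=2 -> [2, -2, 2, 2]
Stage 4 (SUM): sum[0..0]=2, sum[0..1]=0, sum[0..2]=2, sum[0..3]=4 -> [2, 0, 2, 4]
Stage 5 (AMPLIFY 3): 2*3=6, 0*3=0, 2*3=6, 4*3=12 -> [6, 0, 6, 12]
Stage 6 (DELAY): [0, 6, 0, 6] = [0, 6, 0, 6] -> [0, 6, 0, 6]
Output sum: 12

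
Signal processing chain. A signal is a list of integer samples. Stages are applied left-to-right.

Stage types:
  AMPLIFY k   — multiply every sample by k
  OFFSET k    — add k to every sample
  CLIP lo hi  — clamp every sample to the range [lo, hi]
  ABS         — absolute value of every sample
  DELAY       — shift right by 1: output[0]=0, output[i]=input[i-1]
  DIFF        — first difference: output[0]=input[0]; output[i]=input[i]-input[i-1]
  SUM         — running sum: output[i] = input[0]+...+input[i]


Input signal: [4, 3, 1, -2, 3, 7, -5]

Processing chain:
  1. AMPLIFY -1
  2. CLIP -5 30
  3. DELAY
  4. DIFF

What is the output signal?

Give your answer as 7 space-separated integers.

Input: [4, 3, 1, -2, 3, 7, -5]
Stage 1 (AMPLIFY -1): 4*-1=-4, 3*-1=-3, 1*-1=-1, -2*-1=2, 3*-1=-3, 7*-1=-7, -5*-1=5 -> [-4, -3, -1, 2, -3, -7, 5]
Stage 2 (CLIP -5 30): clip(-4,-5,30)=-4, clip(-3,-5,30)=-3, clip(-1,-5,30)=-1, clip(2,-5,30)=2, clip(-3,-5,30)=-3, clip(-7,-5,30)=-5, clip(5,-5,30)=5 -> [-4, -3, -1, 2, -3, -5, 5]
Stage 3 (DELAY): [0, -4, -3, -1, 2, -3, -5] = [0, -4, -3, -1, 2, -3, -5] -> [0, -4, -3, -1, 2, -3, -5]
Stage 4 (DIFF): s[0]=0, -4-0=-4, -3--4=1, -1--3=2, 2--1=3, -3-2=-5, -5--3=-2 -> [0, -4, 1, 2, 3, -5, -2]

Answer: 0 -4 1 2 3 -5 -2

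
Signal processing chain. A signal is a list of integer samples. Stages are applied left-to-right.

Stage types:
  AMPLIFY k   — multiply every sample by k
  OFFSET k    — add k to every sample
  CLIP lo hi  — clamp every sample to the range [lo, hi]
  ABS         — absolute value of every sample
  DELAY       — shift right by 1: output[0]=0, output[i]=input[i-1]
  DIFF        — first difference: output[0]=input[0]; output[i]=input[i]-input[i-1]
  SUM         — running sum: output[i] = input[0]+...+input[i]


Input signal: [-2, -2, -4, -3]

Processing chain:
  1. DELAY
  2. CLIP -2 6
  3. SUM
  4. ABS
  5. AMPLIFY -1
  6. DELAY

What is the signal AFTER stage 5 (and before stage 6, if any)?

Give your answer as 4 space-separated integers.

Input: [-2, -2, -4, -3]
Stage 1 (DELAY): [0, -2, -2, -4] = [0, -2, -2, -4] -> [0, -2, -2, -4]
Stage 2 (CLIP -2 6): clip(0,-2,6)=0, clip(-2,-2,6)=-2, clip(-2,-2,6)=-2, clip(-4,-2,6)=-2 -> [0, -2, -2, -2]
Stage 3 (SUM): sum[0..0]=0, sum[0..1]=-2, sum[0..2]=-4, sum[0..3]=-6 -> [0, -2, -4, -6]
Stage 4 (ABS): |0|=0, |-2|=2, |-4|=4, |-6|=6 -> [0, 2, 4, 6]
Stage 5 (AMPLIFY -1): 0*-1=0, 2*-1=-2, 4*-1=-4, 6*-1=-6 -> [0, -2, -4, -6]

Answer: 0 -2 -4 -6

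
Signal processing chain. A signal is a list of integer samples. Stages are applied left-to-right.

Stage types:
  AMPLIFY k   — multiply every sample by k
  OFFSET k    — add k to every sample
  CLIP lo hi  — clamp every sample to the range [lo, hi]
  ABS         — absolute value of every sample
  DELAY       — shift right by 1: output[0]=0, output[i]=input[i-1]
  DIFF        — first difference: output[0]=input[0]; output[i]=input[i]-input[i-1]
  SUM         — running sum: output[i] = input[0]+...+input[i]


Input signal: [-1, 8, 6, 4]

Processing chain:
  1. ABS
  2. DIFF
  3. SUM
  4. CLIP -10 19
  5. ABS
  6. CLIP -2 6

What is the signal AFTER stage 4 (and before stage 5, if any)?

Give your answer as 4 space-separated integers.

Input: [-1, 8, 6, 4]
Stage 1 (ABS): |-1|=1, |8|=8, |6|=6, |4|=4 -> [1, 8, 6, 4]
Stage 2 (DIFF): s[0]=1, 8-1=7, 6-8=-2, 4-6=-2 -> [1, 7, -2, -2]
Stage 3 (SUM): sum[0..0]=1, sum[0..1]=8, sum[0..2]=6, sum[0..3]=4 -> [1, 8, 6, 4]
Stage 4 (CLIP -10 19): clip(1,-10,19)=1, clip(8,-10,19)=8, clip(6,-10,19)=6, clip(4,-10,19)=4 -> [1, 8, 6, 4]

Answer: 1 8 6 4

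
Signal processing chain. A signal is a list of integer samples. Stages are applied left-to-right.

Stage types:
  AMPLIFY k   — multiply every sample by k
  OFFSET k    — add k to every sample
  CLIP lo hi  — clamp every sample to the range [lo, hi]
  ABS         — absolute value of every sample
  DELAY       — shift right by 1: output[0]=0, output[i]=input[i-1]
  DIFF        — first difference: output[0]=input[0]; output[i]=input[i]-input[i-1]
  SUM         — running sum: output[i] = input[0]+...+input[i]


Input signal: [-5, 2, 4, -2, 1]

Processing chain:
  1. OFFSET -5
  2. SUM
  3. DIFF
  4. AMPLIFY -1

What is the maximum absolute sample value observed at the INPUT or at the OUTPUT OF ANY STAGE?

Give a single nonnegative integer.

Input: [-5, 2, 4, -2, 1] (max |s|=5)
Stage 1 (OFFSET -5): -5+-5=-10, 2+-5=-3, 4+-5=-1, -2+-5=-7, 1+-5=-4 -> [-10, -3, -1, -7, -4] (max |s|=10)
Stage 2 (SUM): sum[0..0]=-10, sum[0..1]=-13, sum[0..2]=-14, sum[0..3]=-21, sum[0..4]=-25 -> [-10, -13, -14, -21, -25] (max |s|=25)
Stage 3 (DIFF): s[0]=-10, -13--10=-3, -14--13=-1, -21--14=-7, -25--21=-4 -> [-10, -3, -1, -7, -4] (max |s|=10)
Stage 4 (AMPLIFY -1): -10*-1=10, -3*-1=3, -1*-1=1, -7*-1=7, -4*-1=4 -> [10, 3, 1, 7, 4] (max |s|=10)
Overall max amplitude: 25

Answer: 25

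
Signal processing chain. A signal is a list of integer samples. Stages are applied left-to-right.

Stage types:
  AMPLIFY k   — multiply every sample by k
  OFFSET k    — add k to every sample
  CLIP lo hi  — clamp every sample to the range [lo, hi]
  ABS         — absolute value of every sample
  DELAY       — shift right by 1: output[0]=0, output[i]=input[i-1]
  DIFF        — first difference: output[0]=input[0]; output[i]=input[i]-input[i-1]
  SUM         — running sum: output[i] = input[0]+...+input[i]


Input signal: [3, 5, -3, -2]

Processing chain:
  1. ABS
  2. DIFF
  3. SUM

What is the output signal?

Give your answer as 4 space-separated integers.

Answer: 3 5 3 2

Derivation:
Input: [3, 5, -3, -2]
Stage 1 (ABS): |3|=3, |5|=5, |-3|=3, |-2|=2 -> [3, 5, 3, 2]
Stage 2 (DIFF): s[0]=3, 5-3=2, 3-5=-2, 2-3=-1 -> [3, 2, -2, -1]
Stage 3 (SUM): sum[0..0]=3, sum[0..1]=5, sum[0..2]=3, sum[0..3]=2 -> [3, 5, 3, 2]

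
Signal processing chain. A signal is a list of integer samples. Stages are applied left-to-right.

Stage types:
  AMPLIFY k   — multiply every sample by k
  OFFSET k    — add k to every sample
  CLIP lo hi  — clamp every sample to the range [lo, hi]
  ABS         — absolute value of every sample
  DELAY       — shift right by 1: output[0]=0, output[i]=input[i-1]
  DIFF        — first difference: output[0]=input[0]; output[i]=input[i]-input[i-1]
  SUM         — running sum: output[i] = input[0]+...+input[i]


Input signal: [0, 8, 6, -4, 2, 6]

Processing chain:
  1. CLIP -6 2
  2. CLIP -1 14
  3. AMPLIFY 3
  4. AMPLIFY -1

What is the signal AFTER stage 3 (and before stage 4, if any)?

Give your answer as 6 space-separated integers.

Answer: 0 6 6 -3 6 6

Derivation:
Input: [0, 8, 6, -4, 2, 6]
Stage 1 (CLIP -6 2): clip(0,-6,2)=0, clip(8,-6,2)=2, clip(6,-6,2)=2, clip(-4,-6,2)=-4, clip(2,-6,2)=2, clip(6,-6,2)=2 -> [0, 2, 2, -4, 2, 2]
Stage 2 (CLIP -1 14): clip(0,-1,14)=0, clip(2,-1,14)=2, clip(2,-1,14)=2, clip(-4,-1,14)=-1, clip(2,-1,14)=2, clip(2,-1,14)=2 -> [0, 2, 2, -1, 2, 2]
Stage 3 (AMPLIFY 3): 0*3=0, 2*3=6, 2*3=6, -1*3=-3, 2*3=6, 2*3=6 -> [0, 6, 6, -3, 6, 6]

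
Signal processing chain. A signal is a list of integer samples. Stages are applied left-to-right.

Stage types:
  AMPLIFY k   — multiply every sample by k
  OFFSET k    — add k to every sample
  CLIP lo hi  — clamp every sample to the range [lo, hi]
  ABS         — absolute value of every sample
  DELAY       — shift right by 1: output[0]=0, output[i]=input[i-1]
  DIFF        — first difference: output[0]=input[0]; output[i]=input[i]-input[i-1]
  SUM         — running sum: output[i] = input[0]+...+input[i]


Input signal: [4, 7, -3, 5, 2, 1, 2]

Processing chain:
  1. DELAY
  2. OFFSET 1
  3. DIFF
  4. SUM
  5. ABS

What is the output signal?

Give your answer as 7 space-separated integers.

Input: [4, 7, -3, 5, 2, 1, 2]
Stage 1 (DELAY): [0, 4, 7, -3, 5, 2, 1] = [0, 4, 7, -3, 5, 2, 1] -> [0, 4, 7, -3, 5, 2, 1]
Stage 2 (OFFSET 1): 0+1=1, 4+1=5, 7+1=8, -3+1=-2, 5+1=6, 2+1=3, 1+1=2 -> [1, 5, 8, -2, 6, 3, 2]
Stage 3 (DIFF): s[0]=1, 5-1=4, 8-5=3, -2-8=-10, 6--2=8, 3-6=-3, 2-3=-1 -> [1, 4, 3, -10, 8, -3, -1]
Stage 4 (SUM): sum[0..0]=1, sum[0..1]=5, sum[0..2]=8, sum[0..3]=-2, sum[0..4]=6, sum[0..5]=3, sum[0..6]=2 -> [1, 5, 8, -2, 6, 3, 2]
Stage 5 (ABS): |1|=1, |5|=5, |8|=8, |-2|=2, |6|=6, |3|=3, |2|=2 -> [1, 5, 8, 2, 6, 3, 2]

Answer: 1 5 8 2 6 3 2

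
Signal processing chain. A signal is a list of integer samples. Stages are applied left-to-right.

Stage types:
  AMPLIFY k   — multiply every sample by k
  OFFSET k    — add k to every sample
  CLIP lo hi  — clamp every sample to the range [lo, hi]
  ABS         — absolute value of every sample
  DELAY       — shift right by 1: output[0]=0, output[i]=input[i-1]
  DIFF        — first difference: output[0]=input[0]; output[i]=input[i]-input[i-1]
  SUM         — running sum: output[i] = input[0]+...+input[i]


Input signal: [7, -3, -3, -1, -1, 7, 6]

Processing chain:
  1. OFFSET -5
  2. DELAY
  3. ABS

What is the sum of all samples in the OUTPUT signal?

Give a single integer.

Answer: 32

Derivation:
Input: [7, -3, -3, -1, -1, 7, 6]
Stage 1 (OFFSET -5): 7+-5=2, -3+-5=-8, -3+-5=-8, -1+-5=-6, -1+-5=-6, 7+-5=2, 6+-5=1 -> [2, -8, -8, -6, -6, 2, 1]
Stage 2 (DELAY): [0, 2, -8, -8, -6, -6, 2] = [0, 2, -8, -8, -6, -6, 2] -> [0, 2, -8, -8, -6, -6, 2]
Stage 3 (ABS): |0|=0, |2|=2, |-8|=8, |-8|=8, |-6|=6, |-6|=6, |2|=2 -> [0, 2, 8, 8, 6, 6, 2]
Output sum: 32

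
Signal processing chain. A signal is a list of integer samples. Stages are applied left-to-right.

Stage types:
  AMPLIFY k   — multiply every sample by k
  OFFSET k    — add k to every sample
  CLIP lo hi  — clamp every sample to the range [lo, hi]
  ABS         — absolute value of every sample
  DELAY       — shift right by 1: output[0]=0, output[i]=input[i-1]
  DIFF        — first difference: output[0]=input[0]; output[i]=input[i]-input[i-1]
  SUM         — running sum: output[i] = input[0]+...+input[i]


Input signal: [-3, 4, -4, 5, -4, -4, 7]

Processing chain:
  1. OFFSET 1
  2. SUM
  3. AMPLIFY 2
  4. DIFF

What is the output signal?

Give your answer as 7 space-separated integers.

Input: [-3, 4, -4, 5, -4, -4, 7]
Stage 1 (OFFSET 1): -3+1=-2, 4+1=5, -4+1=-3, 5+1=6, -4+1=-3, -4+1=-3, 7+1=8 -> [-2, 5, -3, 6, -3, -3, 8]
Stage 2 (SUM): sum[0..0]=-2, sum[0..1]=3, sum[0..2]=0, sum[0..3]=6, sum[0..4]=3, sum[0..5]=0, sum[0..6]=8 -> [-2, 3, 0, 6, 3, 0, 8]
Stage 3 (AMPLIFY 2): -2*2=-4, 3*2=6, 0*2=0, 6*2=12, 3*2=6, 0*2=0, 8*2=16 -> [-4, 6, 0, 12, 6, 0, 16]
Stage 4 (DIFF): s[0]=-4, 6--4=10, 0-6=-6, 12-0=12, 6-12=-6, 0-6=-6, 16-0=16 -> [-4, 10, -6, 12, -6, -6, 16]

Answer: -4 10 -6 12 -6 -6 16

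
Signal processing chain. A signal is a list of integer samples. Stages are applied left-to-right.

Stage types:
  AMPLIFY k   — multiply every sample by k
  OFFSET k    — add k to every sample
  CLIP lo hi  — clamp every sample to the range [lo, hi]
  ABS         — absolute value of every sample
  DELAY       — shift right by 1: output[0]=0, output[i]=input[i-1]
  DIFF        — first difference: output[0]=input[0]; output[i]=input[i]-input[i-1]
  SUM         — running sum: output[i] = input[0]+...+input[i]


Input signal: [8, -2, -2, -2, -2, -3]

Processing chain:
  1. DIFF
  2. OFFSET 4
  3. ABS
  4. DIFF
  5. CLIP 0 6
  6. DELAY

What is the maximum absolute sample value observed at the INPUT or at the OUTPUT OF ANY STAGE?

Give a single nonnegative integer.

Input: [8, -2, -2, -2, -2, -3] (max |s|=8)
Stage 1 (DIFF): s[0]=8, -2-8=-10, -2--2=0, -2--2=0, -2--2=0, -3--2=-1 -> [8, -10, 0, 0, 0, -1] (max |s|=10)
Stage 2 (OFFSET 4): 8+4=12, -10+4=-6, 0+4=4, 0+4=4, 0+4=4, -1+4=3 -> [12, -6, 4, 4, 4, 3] (max |s|=12)
Stage 3 (ABS): |12|=12, |-6|=6, |4|=4, |4|=4, |4|=4, |3|=3 -> [12, 6, 4, 4, 4, 3] (max |s|=12)
Stage 4 (DIFF): s[0]=12, 6-12=-6, 4-6=-2, 4-4=0, 4-4=0, 3-4=-1 -> [12, -6, -2, 0, 0, -1] (max |s|=12)
Stage 5 (CLIP 0 6): clip(12,0,6)=6, clip(-6,0,6)=0, clip(-2,0,6)=0, clip(0,0,6)=0, clip(0,0,6)=0, clip(-1,0,6)=0 -> [6, 0, 0, 0, 0, 0] (max |s|=6)
Stage 6 (DELAY): [0, 6, 0, 0, 0, 0] = [0, 6, 0, 0, 0, 0] -> [0, 6, 0, 0, 0, 0] (max |s|=6)
Overall max amplitude: 12

Answer: 12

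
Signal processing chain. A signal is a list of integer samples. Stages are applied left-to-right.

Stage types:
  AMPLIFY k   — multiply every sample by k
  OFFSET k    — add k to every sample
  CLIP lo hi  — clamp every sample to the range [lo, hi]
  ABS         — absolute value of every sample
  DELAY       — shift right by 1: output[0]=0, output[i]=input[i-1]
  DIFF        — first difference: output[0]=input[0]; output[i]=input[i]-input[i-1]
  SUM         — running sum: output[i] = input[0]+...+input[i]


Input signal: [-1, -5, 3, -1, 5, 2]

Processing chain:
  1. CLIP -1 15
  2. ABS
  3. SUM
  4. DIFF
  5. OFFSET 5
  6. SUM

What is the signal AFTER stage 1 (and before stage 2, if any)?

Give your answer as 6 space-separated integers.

Answer: -1 -1 3 -1 5 2

Derivation:
Input: [-1, -5, 3, -1, 5, 2]
Stage 1 (CLIP -1 15): clip(-1,-1,15)=-1, clip(-5,-1,15)=-1, clip(3,-1,15)=3, clip(-1,-1,15)=-1, clip(5,-1,15)=5, clip(2,-1,15)=2 -> [-1, -1, 3, -1, 5, 2]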